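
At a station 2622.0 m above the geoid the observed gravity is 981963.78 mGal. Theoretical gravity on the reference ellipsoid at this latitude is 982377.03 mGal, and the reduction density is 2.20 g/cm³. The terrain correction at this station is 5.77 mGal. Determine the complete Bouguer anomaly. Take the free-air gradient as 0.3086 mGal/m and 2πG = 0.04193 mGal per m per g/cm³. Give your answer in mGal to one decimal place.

Free-air correction = 0.3086 × 2622.0 = 809.15 mGal
Free-air anomaly = 981963.78 − 982377.03 + (809.15) = 395.90 mGal
Bouguer slab correction = 0.04193 × 2.20 × 2622.0 = 241.87 mGal
Simple Bouguer anomaly = 395.90 − (241.87) = 154.03 mGal
Complete Bouguer anomaly = 154.03 + 5.77 = 159.80 mGal

159.8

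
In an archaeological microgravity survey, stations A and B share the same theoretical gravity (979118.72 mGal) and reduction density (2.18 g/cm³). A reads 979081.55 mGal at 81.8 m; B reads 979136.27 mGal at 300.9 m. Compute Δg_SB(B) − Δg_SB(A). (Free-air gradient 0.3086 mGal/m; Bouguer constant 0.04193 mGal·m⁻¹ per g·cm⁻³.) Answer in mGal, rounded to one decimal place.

Δg_SB(A) = 979081.55 − 979118.72 + 0.3086×81.8 − 0.04193×2.18×81.8 = -19.40 mGal
Δg_SB(B) = 979136.27 − 979118.72 + 0.3086×300.9 − 0.04193×2.18×300.9 = 82.90 mGal
Difference = 82.90 − (-19.40) = 102.30 mGal

102.3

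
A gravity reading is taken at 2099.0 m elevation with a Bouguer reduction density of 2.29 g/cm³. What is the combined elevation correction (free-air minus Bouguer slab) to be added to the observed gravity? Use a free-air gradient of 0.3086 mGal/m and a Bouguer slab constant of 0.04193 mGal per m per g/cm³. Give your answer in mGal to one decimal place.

Combined gradient = 0.3086 − 0.04193 × 2.29 = 0.2125803 mGal/m
Combined elevation correction = 0.2125803 × 2099.0 = 446.2 mGal

446.2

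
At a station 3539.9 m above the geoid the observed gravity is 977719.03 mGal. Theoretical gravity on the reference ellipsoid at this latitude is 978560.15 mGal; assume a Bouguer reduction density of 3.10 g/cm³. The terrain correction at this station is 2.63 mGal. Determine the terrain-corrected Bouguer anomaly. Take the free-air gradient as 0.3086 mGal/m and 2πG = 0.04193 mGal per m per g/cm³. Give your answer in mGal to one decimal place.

-206.2

Free-air correction = 0.3086 × 3539.9 = 1092.41 mGal
Free-air anomaly = 977719.03 − 978560.15 + (1092.41) = 251.29 mGal
Bouguer slab correction = 0.04193 × 3.10 × 3539.9 = 460.13 mGal
Simple Bouguer anomaly = 251.29 − (460.13) = -208.84 mGal
Complete Bouguer anomaly = -208.84 + 2.63 = -206.21 mGal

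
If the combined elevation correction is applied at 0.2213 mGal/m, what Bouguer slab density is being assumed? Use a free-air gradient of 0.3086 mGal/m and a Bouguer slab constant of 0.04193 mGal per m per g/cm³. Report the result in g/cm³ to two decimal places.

0.2213 = 0.3086 − 0.04193 × ρ
ρ = (0.3086 − 0.2213) / 0.04193 = 2.08 g/cm³

2.08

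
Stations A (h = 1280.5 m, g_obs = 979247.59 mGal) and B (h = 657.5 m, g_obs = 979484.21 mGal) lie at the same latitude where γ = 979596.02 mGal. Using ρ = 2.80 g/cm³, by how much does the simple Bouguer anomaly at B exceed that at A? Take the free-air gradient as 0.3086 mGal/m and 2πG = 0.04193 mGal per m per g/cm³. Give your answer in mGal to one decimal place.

117.5

Δg_SB(A) = 979247.59 − 979596.02 + 0.3086×1280.5 − 0.04193×2.80×1280.5 = -103.60 mGal
Δg_SB(B) = 979484.21 − 979596.02 + 0.3086×657.5 − 0.04193×2.80×657.5 = 13.90 mGal
Difference = 13.90 − (-103.60) = 117.50 mGal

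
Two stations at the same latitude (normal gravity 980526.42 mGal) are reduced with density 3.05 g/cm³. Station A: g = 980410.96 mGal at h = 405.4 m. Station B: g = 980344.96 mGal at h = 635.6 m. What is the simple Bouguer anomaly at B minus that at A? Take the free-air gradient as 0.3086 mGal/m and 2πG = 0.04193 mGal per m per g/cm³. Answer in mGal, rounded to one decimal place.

-24.4

Δg_SB(A) = 980410.96 − 980526.42 + 0.3086×405.4 − 0.04193×3.05×405.4 = -42.20 mGal
Δg_SB(B) = 980344.96 − 980526.42 + 0.3086×635.6 − 0.04193×3.05×635.6 = -66.60 mGal
Difference = -66.60 − (-42.20) = -24.40 mGal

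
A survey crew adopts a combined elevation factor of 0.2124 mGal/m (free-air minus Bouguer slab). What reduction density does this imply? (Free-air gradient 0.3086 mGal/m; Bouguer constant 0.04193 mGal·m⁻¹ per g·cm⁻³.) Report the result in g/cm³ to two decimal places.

2.29

0.2124 = 0.3086 − 0.04193 × ρ
ρ = (0.3086 − 0.2124) / 0.04193 = 2.29 g/cm³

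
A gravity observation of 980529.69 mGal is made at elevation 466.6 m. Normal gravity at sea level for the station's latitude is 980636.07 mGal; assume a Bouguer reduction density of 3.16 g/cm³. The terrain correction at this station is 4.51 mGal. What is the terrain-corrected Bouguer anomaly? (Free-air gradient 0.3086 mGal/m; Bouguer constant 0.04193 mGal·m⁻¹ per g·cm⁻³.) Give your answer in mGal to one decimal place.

-19.7

Free-air correction = 0.3086 × 466.6 = 143.99 mGal
Free-air anomaly = 980529.69 − 980636.07 + (143.99) = 37.61 mGal
Bouguer slab correction = 0.04193 × 3.16 × 466.6 = 61.82 mGal
Simple Bouguer anomaly = 37.61 − (61.82) = -24.21 mGal
Complete Bouguer anomaly = -24.21 + 4.51 = -19.70 mGal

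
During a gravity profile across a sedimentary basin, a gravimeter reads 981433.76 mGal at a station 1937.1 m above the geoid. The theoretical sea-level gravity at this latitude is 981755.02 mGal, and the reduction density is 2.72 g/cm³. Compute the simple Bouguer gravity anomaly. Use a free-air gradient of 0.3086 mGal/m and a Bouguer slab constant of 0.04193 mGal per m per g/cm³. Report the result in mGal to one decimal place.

Free-air correction = 0.3086 × 1937.1 = 597.79 mGal
Free-air anomaly = 981433.76 − 981755.02 + (597.79) = 276.53 mGal
Bouguer slab correction = 0.04193 × 2.72 × 1937.1 = 220.93 mGal
Simple Bouguer anomaly = 276.53 − (220.93) = 55.60 mGal

55.6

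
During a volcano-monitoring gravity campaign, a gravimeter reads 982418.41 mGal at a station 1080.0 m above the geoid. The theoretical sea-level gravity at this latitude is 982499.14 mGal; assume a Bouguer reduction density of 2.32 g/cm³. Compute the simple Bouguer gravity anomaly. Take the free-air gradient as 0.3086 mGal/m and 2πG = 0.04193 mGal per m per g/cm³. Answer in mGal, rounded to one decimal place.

Free-air correction = 0.3086 × 1080.0 = 333.29 mGal
Free-air anomaly = 982418.41 − 982499.14 + (333.29) = 252.56 mGal
Bouguer slab correction = 0.04193 × 2.32 × 1080.0 = 105.06 mGal
Simple Bouguer anomaly = 252.56 − (105.06) = 147.50 mGal

147.5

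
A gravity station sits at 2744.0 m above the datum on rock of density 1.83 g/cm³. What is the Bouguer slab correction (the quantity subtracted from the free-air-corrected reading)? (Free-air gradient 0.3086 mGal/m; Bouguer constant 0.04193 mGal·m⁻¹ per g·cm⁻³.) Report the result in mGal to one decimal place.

210.6

Bouguer slab correction = 0.04193 × 1.83 × 2744.0 = 210.6 mGal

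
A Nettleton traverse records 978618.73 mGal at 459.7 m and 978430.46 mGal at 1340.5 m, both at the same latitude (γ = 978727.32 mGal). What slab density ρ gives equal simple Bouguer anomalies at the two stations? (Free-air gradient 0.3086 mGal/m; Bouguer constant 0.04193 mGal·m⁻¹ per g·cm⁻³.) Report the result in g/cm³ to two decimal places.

Δg_obs = 978430.46 − 978618.73 = -188.27 mGal over Δh = 1340.5 − 459.7 = 880.8 m
Equal Bouguer anomalies ⇒ Δg_obs + (0.3086 − 0.04193ρ)·Δh = 0
0.3086 − 0.04193ρ = −Δg_obs/Δh = 0.21375
ρ = (0.3086 − 0.21375) / 0.04193 = 2.26 g/cm³

2.26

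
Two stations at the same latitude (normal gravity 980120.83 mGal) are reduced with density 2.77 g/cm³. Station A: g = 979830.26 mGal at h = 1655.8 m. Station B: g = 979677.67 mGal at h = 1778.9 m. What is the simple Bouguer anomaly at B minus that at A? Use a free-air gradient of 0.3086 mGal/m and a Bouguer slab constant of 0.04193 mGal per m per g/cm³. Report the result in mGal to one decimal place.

Δg_SB(A) = 979830.26 − 980120.83 + 0.3086×1655.8 − 0.04193×2.77×1655.8 = 28.10 mGal
Δg_SB(B) = 979677.67 − 980120.83 + 0.3086×1778.9 − 0.04193×2.77×1778.9 = -100.80 mGal
Difference = -100.80 − (28.10) = -128.90 mGal

-128.9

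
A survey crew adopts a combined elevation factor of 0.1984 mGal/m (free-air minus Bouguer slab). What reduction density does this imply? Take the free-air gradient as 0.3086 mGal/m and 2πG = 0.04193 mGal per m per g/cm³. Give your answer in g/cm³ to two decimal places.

2.63

0.1984 = 0.3086 − 0.04193 × ρ
ρ = (0.3086 − 0.1984) / 0.04193 = 2.63 g/cm³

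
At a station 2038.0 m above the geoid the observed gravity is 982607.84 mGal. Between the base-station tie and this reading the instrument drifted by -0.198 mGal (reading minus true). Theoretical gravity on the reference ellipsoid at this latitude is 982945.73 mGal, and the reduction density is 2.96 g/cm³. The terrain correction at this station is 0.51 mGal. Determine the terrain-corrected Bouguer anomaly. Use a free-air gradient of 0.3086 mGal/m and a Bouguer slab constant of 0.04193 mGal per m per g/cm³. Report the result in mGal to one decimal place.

38.8

Drift-corrected reading = 982607.84 − (-0.198) = 982608.038 mGal
Free-air correction = 0.3086 × 2038.0 = 628.93 mGal
Free-air anomaly = 982608.038 − 982945.73 + (628.93) = 291.238 mGal
Bouguer slab correction = 0.04193 × 2.96 × 2038.0 = 252.94 mGal
Simple Bouguer anomaly = 291.238 − (252.94) = 38.298 mGal
Complete Bouguer anomaly = 38.298 + 0.51 = 38.808 mGal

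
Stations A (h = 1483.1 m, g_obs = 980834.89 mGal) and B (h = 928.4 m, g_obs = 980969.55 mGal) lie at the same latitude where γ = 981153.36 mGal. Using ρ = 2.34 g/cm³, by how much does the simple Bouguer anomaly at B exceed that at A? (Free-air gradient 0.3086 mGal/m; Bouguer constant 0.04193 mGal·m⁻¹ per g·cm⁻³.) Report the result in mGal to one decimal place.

Δg_SB(A) = 980834.89 − 981153.36 + 0.3086×1483.1 − 0.04193×2.34×1483.1 = -6.30 mGal
Δg_SB(B) = 980969.55 − 981153.36 + 0.3086×928.4 − 0.04193×2.34×928.4 = 11.60 mGal
Difference = 11.60 − (-6.30) = 17.90 mGal

17.9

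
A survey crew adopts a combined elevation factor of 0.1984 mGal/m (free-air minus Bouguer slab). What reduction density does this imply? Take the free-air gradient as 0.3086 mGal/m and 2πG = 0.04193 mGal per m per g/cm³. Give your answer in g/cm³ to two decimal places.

0.1984 = 0.3086 − 0.04193 × ρ
ρ = (0.3086 − 0.1984) / 0.04193 = 2.63 g/cm³

2.63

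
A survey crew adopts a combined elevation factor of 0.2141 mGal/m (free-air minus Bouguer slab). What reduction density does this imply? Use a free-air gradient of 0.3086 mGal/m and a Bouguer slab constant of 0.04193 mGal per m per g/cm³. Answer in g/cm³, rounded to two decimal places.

2.25

0.2141 = 0.3086 − 0.04193 × ρ
ρ = (0.3086 − 0.2141) / 0.04193 = 2.25 g/cm³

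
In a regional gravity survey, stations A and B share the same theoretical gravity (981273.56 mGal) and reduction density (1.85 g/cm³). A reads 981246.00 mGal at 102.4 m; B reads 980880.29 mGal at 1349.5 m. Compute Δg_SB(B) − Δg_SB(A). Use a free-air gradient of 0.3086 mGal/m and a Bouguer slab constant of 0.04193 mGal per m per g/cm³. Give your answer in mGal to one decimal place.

-77.6

Δg_SB(A) = 981246.00 − 981273.56 + 0.3086×102.4 − 0.04193×1.85×102.4 = -3.90 mGal
Δg_SB(B) = 980880.29 − 981273.56 + 0.3086×1349.5 − 0.04193×1.85×1349.5 = -81.50 mGal
Difference = -81.50 − (-3.90) = -77.60 mGal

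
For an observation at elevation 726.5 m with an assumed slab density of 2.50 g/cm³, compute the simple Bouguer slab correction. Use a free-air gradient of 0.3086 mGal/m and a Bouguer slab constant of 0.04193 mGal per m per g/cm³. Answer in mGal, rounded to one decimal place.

Bouguer slab correction = 0.04193 × 2.50 × 726.5 = 76.2 mGal

76.2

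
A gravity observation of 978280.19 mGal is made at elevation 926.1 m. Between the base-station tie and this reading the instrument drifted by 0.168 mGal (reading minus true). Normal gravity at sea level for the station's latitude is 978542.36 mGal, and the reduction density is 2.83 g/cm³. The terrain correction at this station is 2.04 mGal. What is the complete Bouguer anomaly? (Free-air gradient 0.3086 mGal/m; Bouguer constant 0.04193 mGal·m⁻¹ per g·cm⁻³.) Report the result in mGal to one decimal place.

-84.4

Drift-corrected reading = 978280.19 − (0.168) = 978280.022 mGal
Free-air correction = 0.3086 × 926.1 = 285.79 mGal
Free-air anomaly = 978280.022 − 978542.36 + (285.79) = 23.452 mGal
Bouguer slab correction = 0.04193 × 2.83 × 926.1 = 109.89 mGal
Simple Bouguer anomaly = 23.452 − (109.89) = -86.438 mGal
Complete Bouguer anomaly = -86.438 + 2.04 = -84.398 mGal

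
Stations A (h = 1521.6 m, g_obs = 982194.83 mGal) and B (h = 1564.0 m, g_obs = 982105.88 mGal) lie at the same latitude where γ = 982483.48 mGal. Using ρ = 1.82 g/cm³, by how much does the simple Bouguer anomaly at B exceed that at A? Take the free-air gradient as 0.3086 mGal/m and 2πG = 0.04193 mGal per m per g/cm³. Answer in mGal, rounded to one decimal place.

-79.1

Δg_SB(A) = 982194.83 − 982483.48 + 0.3086×1521.6 − 0.04193×1.82×1521.6 = 64.80 mGal
Δg_SB(B) = 982105.88 − 982483.48 + 0.3086×1564.0 − 0.04193×1.82×1564.0 = -14.30 mGal
Difference = -14.30 − (64.80) = -79.10 mGal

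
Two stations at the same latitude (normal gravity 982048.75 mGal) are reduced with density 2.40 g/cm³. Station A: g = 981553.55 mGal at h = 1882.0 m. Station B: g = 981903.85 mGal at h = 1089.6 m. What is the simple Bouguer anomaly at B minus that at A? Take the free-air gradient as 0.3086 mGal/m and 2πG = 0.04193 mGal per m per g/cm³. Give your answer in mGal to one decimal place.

Δg_SB(A) = 981553.55 − 982048.75 + 0.3086×1882.0 − 0.04193×2.40×1882.0 = -103.80 mGal
Δg_SB(B) = 981903.85 − 982048.75 + 0.3086×1089.6 − 0.04193×2.40×1089.6 = 81.70 mGal
Difference = 81.70 − (-103.80) = 185.50 mGal

185.5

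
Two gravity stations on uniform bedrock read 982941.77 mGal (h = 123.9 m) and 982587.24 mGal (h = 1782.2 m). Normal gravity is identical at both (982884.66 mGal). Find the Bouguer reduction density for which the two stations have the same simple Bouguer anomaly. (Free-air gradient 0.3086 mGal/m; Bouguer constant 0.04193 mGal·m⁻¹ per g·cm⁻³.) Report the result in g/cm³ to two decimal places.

Δg_obs = 982587.24 − 982941.77 = -354.53 mGal over Δh = 1782.2 − 123.9 = 1658.3 m
Equal Bouguer anomalies ⇒ Δg_obs + (0.3086 − 0.04193ρ)·Δh = 0
0.3086 − 0.04193ρ = −Δg_obs/Δh = 0.21379
ρ = (0.3086 − 0.21379) / 0.04193 = 2.26 g/cm³

2.26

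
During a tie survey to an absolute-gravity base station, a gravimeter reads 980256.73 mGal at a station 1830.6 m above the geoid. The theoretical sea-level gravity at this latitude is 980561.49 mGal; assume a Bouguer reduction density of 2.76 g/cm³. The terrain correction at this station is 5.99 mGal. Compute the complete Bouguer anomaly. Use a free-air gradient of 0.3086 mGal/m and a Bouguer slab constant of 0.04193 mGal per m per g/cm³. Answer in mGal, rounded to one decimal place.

54.3

Free-air correction = 0.3086 × 1830.6 = 564.92 mGal
Free-air anomaly = 980256.73 − 980561.49 + (564.92) = 260.16 mGal
Bouguer slab correction = 0.04193 × 2.76 × 1830.6 = 211.85 mGal
Simple Bouguer anomaly = 260.16 − (211.85) = 48.31 mGal
Complete Bouguer anomaly = 48.31 + 5.99 = 54.30 mGal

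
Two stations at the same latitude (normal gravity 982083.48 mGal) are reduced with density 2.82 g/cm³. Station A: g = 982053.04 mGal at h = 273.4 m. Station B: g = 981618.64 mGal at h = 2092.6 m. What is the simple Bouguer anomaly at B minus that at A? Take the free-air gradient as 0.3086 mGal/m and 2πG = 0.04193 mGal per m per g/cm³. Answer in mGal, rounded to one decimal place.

-88.1

Δg_SB(A) = 982053.04 − 982083.48 + 0.3086×273.4 − 0.04193×2.82×273.4 = 21.60 mGal
Δg_SB(B) = 981618.64 − 982083.48 + 0.3086×2092.6 − 0.04193×2.82×2092.6 = -66.50 mGal
Difference = -66.50 − (21.60) = -88.10 mGal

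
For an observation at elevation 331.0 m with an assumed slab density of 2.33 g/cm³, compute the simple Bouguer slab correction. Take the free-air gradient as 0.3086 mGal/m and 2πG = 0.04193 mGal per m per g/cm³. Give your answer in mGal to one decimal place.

Bouguer slab correction = 0.04193 × 2.33 × 331.0 = 32.3 mGal

32.3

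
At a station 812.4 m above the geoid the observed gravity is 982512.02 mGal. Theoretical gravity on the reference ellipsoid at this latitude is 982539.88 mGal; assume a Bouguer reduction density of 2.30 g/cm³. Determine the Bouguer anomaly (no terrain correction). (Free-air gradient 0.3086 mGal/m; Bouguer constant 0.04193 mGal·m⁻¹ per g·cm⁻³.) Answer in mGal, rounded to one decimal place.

144.5

Free-air correction = 0.3086 × 812.4 = 250.71 mGal
Free-air anomaly = 982512.02 − 982539.88 + (250.71) = 222.85 mGal
Bouguer slab correction = 0.04193 × 2.30 × 812.4 = 78.35 mGal
Simple Bouguer anomaly = 222.85 − (78.35) = 144.50 mGal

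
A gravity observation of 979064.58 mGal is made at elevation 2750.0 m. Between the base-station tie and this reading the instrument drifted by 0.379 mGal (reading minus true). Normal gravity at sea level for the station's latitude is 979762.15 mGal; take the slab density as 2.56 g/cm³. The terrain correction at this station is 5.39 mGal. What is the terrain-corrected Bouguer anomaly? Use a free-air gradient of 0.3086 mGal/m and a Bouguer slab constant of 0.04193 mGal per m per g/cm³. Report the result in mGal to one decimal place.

Drift-corrected reading = 979064.58 − (0.379) = 979064.201 mGal
Free-air correction = 0.3086 × 2750.0 = 848.65 mGal
Free-air anomaly = 979064.201 − 979762.15 + (848.65) = 150.701 mGal
Bouguer slab correction = 0.04193 × 2.56 × 2750.0 = 295.19 mGal
Simple Bouguer anomaly = 150.701 − (295.19) = -144.489 mGal
Complete Bouguer anomaly = -144.489 + 5.39 = -139.099 mGal

-139.1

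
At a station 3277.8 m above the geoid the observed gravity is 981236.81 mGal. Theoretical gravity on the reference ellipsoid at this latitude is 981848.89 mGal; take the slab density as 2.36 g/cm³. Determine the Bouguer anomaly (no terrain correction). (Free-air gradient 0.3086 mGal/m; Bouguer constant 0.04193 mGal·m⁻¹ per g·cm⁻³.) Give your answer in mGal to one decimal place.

75.1

Free-air correction = 0.3086 × 3277.8 = 1011.53 mGal
Free-air anomaly = 981236.81 − 981848.89 + (1011.53) = 399.45 mGal
Bouguer slab correction = 0.04193 × 2.36 × 3277.8 = 324.35 mGal
Simple Bouguer anomaly = 399.45 − (324.35) = 75.10 mGal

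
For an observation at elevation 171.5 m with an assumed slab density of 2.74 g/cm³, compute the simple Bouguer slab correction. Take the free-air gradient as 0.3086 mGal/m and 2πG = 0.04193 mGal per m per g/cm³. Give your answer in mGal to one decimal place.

Bouguer slab correction = 0.04193 × 2.74 × 171.5 = 19.7 mGal

19.7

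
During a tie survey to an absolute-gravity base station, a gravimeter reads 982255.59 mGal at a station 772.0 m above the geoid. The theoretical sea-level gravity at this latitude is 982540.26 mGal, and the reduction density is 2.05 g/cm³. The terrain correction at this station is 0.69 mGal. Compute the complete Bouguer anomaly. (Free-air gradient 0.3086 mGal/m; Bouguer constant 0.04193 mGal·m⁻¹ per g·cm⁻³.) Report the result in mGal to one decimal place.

Free-air correction = 0.3086 × 772.0 = 238.24 mGal
Free-air anomaly = 982255.59 − 982540.26 + (238.24) = -46.43 mGal
Bouguer slab correction = 0.04193 × 2.05 × 772.0 = 66.36 mGal
Simple Bouguer anomaly = -46.43 − (66.36) = -112.79 mGal
Complete Bouguer anomaly = -112.79 + 0.69 = -112.10 mGal

-112.1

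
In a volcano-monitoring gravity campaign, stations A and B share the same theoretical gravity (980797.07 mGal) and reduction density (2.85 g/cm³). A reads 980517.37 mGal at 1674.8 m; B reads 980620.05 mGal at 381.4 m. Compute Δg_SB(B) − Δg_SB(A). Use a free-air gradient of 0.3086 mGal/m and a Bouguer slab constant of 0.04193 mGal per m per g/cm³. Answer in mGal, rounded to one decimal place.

-141.9

Δg_SB(A) = 980517.37 − 980797.07 + 0.3086×1674.8 − 0.04193×2.85×1674.8 = 37.00 mGal
Δg_SB(B) = 980620.05 − 980797.07 + 0.3086×381.4 − 0.04193×2.85×381.4 = -104.90 mGal
Difference = -104.90 − (37.00) = -141.90 mGal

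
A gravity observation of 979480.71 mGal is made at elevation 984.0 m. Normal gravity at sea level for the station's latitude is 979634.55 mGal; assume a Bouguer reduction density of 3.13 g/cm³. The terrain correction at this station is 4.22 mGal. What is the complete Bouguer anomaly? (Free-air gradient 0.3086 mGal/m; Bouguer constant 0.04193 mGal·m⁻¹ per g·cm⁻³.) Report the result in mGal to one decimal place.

24.9

Free-air correction = 0.3086 × 984.0 = 303.66 mGal
Free-air anomaly = 979480.71 − 979634.55 + (303.66) = 149.82 mGal
Bouguer slab correction = 0.04193 × 3.13 × 984.0 = 129.14 mGal
Simple Bouguer anomaly = 149.82 − (129.14) = 20.68 mGal
Complete Bouguer anomaly = 20.68 + 4.22 = 24.90 mGal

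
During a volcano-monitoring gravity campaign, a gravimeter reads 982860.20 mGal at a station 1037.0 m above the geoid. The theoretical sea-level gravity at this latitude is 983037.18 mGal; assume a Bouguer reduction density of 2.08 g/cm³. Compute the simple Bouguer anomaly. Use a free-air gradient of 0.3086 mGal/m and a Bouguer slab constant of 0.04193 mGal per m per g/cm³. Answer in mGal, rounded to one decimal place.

52.6

Free-air correction = 0.3086 × 1037.0 = 320.02 mGal
Free-air anomaly = 982860.20 − 983037.18 + (320.02) = 143.04 mGal
Bouguer slab correction = 0.04193 × 2.08 × 1037.0 = 90.44 mGal
Simple Bouguer anomaly = 143.04 − (90.44) = 52.60 mGal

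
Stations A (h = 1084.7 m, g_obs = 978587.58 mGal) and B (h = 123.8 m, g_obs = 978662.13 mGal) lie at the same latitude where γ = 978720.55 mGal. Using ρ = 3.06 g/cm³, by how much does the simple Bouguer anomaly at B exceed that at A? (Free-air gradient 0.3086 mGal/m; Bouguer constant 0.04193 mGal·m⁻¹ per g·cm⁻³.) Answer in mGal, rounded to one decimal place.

-98.7

Δg_SB(A) = 978587.58 − 978720.55 + 0.3086×1084.7 − 0.04193×3.06×1084.7 = 62.60 mGal
Δg_SB(B) = 978662.13 − 978720.55 + 0.3086×123.8 − 0.04193×3.06×123.8 = -36.10 mGal
Difference = -36.10 − (62.60) = -98.70 mGal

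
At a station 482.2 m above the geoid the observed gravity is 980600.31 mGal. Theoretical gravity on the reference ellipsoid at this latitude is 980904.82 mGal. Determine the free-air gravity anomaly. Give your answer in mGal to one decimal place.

-155.7

Free-air correction = 0.3086 × 482.2 = 148.81 mGal
Free-air anomaly = 980600.31 − 980904.82 + (148.81) = -155.70 mGal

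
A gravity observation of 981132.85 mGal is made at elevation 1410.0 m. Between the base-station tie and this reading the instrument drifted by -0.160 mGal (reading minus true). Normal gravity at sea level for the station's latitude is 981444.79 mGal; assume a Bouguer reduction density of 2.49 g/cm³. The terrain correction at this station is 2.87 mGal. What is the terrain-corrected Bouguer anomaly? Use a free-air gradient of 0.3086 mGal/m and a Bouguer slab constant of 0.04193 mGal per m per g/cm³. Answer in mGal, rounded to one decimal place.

Drift-corrected reading = 981132.85 − (-0.160) = 981133.010 mGal
Free-air correction = 0.3086 × 1410.0 = 435.13 mGal
Free-air anomaly = 981133.010 − 981444.79 + (435.13) = 123.350 mGal
Bouguer slab correction = 0.04193 × 2.49 × 1410.0 = 147.21 mGal
Simple Bouguer anomaly = 123.350 − (147.21) = -23.860 mGal
Complete Bouguer anomaly = -23.860 + 2.87 = -20.990 mGal

-21.0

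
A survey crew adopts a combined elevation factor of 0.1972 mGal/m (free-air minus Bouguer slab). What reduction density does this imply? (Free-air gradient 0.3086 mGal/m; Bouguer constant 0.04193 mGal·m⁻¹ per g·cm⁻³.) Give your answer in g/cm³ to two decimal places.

2.66

0.1972 = 0.3086 − 0.04193 × ρ
ρ = (0.3086 − 0.1972) / 0.04193 = 2.66 g/cm³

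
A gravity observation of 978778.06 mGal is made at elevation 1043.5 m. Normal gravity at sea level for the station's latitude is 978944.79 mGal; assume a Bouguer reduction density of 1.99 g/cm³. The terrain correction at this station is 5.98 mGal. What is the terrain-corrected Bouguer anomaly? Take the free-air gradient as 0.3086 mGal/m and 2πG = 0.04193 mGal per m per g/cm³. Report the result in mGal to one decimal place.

74.2

Free-air correction = 0.3086 × 1043.5 = 322.02 mGal
Free-air anomaly = 978778.06 − 978944.79 + (322.02) = 155.29 mGal
Bouguer slab correction = 0.04193 × 1.99 × 1043.5 = 87.07 mGal
Simple Bouguer anomaly = 155.29 − (87.07) = 68.22 mGal
Complete Bouguer anomaly = 68.22 + 5.98 = 74.20 mGal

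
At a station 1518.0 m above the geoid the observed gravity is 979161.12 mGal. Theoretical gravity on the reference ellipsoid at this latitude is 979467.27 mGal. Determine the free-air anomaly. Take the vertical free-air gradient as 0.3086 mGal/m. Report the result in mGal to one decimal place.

Free-air correction = 0.3086 × 1518.0 = 468.45 mGal
Free-air anomaly = 979161.12 − 979467.27 + (468.45) = 162.30 mGal

162.3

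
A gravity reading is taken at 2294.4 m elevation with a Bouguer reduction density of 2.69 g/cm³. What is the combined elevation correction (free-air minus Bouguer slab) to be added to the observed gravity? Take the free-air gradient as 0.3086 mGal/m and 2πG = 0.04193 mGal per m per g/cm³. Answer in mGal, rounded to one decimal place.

Combined gradient = 0.3086 − 0.04193 × 2.69 = 0.1958083 mGal/m
Combined elevation correction = 0.1958083 × 2294.4 = 449.3 mGal

449.3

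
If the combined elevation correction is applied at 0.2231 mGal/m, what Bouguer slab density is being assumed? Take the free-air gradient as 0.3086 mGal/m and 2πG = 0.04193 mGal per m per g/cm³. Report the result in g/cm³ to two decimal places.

2.04

0.2231 = 0.3086 − 0.04193 × ρ
ρ = (0.3086 − 0.2231) / 0.04193 = 2.04 g/cm³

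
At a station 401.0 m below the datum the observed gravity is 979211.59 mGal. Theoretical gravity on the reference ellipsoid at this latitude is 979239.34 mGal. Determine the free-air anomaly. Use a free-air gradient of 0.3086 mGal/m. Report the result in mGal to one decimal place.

Free-air correction = 0.3086 × -401.0 = -123.75 mGal
Free-air anomaly = 979211.59 − 979239.34 + (-123.75) = -151.50 mGal

-151.5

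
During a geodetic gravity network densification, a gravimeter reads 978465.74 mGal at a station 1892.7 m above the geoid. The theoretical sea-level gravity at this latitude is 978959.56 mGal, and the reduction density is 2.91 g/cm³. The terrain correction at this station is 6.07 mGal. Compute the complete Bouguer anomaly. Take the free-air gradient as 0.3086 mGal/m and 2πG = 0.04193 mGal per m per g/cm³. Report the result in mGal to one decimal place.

-134.6

Free-air correction = 0.3086 × 1892.7 = 584.09 mGal
Free-air anomaly = 978465.74 − 978959.56 + (584.09) = 90.27 mGal
Bouguer slab correction = 0.04193 × 2.91 × 1892.7 = 230.94 mGal
Simple Bouguer anomaly = 90.27 − (230.94) = -140.67 mGal
Complete Bouguer anomaly = -140.67 + 6.07 = -134.60 mGal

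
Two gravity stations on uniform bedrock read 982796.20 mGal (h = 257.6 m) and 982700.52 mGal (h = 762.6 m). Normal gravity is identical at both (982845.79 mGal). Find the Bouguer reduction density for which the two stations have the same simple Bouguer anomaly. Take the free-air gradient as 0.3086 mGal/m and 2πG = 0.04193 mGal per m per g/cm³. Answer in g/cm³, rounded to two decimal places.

Δg_obs = 982700.52 − 982796.20 = -95.68 mGal over Δh = 762.6 − 257.6 = 505.0 m
Equal Bouguer anomalies ⇒ Δg_obs + (0.3086 − 0.04193ρ)·Δh = 0
0.3086 − 0.04193ρ = −Δg_obs/Δh = 0.18947
ρ = (0.3086 − 0.18947) / 0.04193 = 2.84 g/cm³

2.84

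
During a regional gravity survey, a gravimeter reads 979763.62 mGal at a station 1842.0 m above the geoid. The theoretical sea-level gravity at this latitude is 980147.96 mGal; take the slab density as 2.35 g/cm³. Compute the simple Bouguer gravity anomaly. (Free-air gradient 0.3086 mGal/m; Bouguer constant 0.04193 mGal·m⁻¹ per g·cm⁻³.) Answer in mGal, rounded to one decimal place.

Free-air correction = 0.3086 × 1842.0 = 568.44 mGal
Free-air anomaly = 979763.62 − 980147.96 + (568.44) = 184.10 mGal
Bouguer slab correction = 0.04193 × 2.35 × 1842.0 = 181.50 mGal
Simple Bouguer anomaly = 184.10 − (181.50) = 2.60 mGal

2.6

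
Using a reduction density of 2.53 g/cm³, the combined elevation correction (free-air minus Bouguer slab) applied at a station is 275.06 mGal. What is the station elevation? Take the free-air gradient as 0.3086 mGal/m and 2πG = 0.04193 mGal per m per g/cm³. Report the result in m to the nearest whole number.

Combined gradient = 0.3086 − 0.04193 × 2.53 = 0.2025171 mGal/m
h = 275.06 / 0.2025171 = 1358.21 m

1358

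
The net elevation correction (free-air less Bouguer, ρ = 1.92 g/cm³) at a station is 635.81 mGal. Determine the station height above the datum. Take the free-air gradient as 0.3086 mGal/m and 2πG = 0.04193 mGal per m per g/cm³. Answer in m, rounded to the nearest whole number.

2787

Combined gradient = 0.3086 − 0.04193 × 1.92 = 0.2280944 mGal/m
h = 635.81 / 0.2280944 = 2787.49 m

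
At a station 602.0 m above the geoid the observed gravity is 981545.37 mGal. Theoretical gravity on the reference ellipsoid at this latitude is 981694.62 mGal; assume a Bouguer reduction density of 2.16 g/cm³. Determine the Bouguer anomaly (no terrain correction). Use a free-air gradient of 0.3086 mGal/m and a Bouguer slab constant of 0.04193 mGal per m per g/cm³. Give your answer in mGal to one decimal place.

Free-air correction = 0.3086 × 602.0 = 185.78 mGal
Free-air anomaly = 981545.37 − 981694.62 + (185.78) = 36.53 mGal
Bouguer slab correction = 0.04193 × 2.16 × 602.0 = 54.52 mGal
Simple Bouguer anomaly = 36.53 − (54.52) = -17.99 mGal

-18.0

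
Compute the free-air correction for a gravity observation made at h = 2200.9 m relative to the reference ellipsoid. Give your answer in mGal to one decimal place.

Free-air correction = 0.3086 × 2200.9 = 679.2 mGal

679.2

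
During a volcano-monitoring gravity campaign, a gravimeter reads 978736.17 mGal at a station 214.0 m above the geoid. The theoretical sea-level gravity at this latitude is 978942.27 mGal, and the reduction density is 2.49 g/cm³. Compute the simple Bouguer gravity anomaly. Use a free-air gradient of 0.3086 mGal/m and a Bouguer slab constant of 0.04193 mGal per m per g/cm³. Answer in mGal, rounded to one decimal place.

-162.4

Free-air correction = 0.3086 × 214.0 = 66.04 mGal
Free-air anomaly = 978736.17 − 978942.27 + (66.04) = -140.06 mGal
Bouguer slab correction = 0.04193 × 2.49 × 214.0 = 22.34 mGal
Simple Bouguer anomaly = -140.06 − (22.34) = -162.40 mGal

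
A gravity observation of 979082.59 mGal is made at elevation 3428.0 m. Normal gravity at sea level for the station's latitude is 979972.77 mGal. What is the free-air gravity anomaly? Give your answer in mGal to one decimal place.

167.7

Free-air correction = 0.3086 × 3428.0 = 1057.88 mGal
Free-air anomaly = 979082.59 − 979972.77 + (1057.88) = 167.70 mGal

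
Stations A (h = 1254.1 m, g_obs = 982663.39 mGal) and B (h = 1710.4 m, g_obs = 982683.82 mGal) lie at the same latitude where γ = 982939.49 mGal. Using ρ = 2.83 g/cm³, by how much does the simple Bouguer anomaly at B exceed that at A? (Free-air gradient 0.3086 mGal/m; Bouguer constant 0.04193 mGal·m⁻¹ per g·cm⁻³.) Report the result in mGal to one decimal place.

107.1

Δg_SB(A) = 982663.39 − 982939.49 + 0.3086×1254.1 − 0.04193×2.83×1254.1 = -37.90 mGal
Δg_SB(B) = 982683.82 − 982939.49 + 0.3086×1710.4 − 0.04193×2.83×1710.4 = 69.20 mGal
Difference = 69.20 − (-37.90) = 107.10 mGal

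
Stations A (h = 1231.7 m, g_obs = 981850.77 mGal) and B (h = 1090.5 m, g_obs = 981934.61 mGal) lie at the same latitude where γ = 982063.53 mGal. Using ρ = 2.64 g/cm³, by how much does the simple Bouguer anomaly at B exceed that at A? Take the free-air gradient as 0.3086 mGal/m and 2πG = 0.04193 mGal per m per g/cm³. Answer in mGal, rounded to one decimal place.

Δg_SB(A) = 981850.77 − 982063.53 + 0.3086×1231.7 − 0.04193×2.64×1231.7 = 31.00 mGal
Δg_SB(B) = 981934.61 − 982063.53 + 0.3086×1090.5 − 0.04193×2.64×1090.5 = 86.90 mGal
Difference = 86.90 − (31.00) = 55.90 mGal

55.9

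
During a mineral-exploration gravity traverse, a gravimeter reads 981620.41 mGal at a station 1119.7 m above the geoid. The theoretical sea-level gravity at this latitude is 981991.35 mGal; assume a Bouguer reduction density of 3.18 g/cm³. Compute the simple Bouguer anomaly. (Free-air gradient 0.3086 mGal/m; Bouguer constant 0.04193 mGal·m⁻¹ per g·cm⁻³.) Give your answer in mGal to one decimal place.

-174.7

Free-air correction = 0.3086 × 1119.7 = 345.54 mGal
Free-air anomaly = 981620.41 − 981991.35 + (345.54) = -25.40 mGal
Bouguer slab correction = 0.04193 × 3.18 × 1119.7 = 149.30 mGal
Simple Bouguer anomaly = -25.40 − (149.30) = -174.70 mGal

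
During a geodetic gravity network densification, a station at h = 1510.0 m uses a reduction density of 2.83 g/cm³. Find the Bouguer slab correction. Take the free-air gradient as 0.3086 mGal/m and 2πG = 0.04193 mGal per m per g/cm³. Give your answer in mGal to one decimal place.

179.2

Bouguer slab correction = 0.04193 × 2.83 × 1510.0 = 179.2 mGal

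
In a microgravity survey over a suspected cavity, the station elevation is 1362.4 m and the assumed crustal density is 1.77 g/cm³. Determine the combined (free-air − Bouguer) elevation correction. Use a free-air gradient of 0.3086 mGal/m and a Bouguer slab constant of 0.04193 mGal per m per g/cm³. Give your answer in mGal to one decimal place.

Combined gradient = 0.3086 − 0.04193 × 1.77 = 0.2343839 mGal/m
Combined elevation correction = 0.2343839 × 1362.4 = 319.3 mGal

319.3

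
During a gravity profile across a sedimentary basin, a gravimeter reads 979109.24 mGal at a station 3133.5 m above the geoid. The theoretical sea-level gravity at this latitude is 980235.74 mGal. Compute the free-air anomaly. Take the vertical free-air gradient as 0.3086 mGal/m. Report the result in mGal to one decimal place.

Free-air correction = 0.3086 × 3133.5 = 967.00 mGal
Free-air anomaly = 979109.24 − 980235.74 + (967.00) = -159.50 mGal

-159.5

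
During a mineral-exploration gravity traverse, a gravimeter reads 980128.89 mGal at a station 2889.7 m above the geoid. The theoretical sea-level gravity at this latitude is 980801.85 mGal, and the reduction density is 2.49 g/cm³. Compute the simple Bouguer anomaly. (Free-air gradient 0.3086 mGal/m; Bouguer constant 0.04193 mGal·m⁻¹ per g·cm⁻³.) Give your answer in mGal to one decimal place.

-82.9

Free-air correction = 0.3086 × 2889.7 = 891.76 mGal
Free-air anomaly = 980128.89 − 980801.85 + (891.76) = 218.80 mGal
Bouguer slab correction = 0.04193 × 2.49 × 2889.7 = 301.70 mGal
Simple Bouguer anomaly = 218.80 − (301.70) = -82.90 mGal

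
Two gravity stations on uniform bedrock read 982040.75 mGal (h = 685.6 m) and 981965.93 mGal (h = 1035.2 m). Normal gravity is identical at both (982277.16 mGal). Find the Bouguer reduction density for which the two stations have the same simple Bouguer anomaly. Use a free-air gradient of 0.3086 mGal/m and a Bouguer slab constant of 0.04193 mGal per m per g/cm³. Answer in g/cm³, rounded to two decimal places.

2.26

Δg_obs = 981965.93 − 982040.75 = -74.82 mGal over Δh = 1035.2 − 685.6 = 349.6 m
Equal Bouguer anomalies ⇒ Δg_obs + (0.3086 − 0.04193ρ)·Δh = 0
0.3086 − 0.04193ρ = −Δg_obs/Δh = 0.21402
ρ = (0.3086 − 0.21402) / 0.04193 = 2.26 g/cm³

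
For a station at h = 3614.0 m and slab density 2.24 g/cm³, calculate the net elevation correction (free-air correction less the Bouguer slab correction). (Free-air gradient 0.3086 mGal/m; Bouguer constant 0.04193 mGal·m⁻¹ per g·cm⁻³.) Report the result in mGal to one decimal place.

775.8

Combined gradient = 0.3086 − 0.04193 × 2.24 = 0.2146768 mGal/m
Combined elevation correction = 0.2146768 × 3614.0 = 775.8 mGal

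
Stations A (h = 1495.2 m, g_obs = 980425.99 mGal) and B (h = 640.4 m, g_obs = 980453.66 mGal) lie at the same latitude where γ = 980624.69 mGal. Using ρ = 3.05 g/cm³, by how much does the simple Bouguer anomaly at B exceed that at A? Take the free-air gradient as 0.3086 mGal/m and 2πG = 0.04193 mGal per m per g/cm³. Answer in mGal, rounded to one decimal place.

Δg_SB(A) = 980425.99 − 980624.69 + 0.3086×1495.2 − 0.04193×3.05×1495.2 = 71.50 mGal
Δg_SB(B) = 980453.66 − 980624.69 + 0.3086×640.4 − 0.04193×3.05×640.4 = -55.30 mGal
Difference = -55.30 − (71.50) = -126.80 mGal

-126.8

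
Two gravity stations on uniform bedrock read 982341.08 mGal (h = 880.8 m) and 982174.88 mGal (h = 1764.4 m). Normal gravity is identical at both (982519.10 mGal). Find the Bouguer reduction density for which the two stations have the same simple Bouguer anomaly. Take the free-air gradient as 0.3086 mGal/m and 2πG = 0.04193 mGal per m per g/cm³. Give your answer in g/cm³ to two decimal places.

Δg_obs = 982174.88 − 982341.08 = -166.20 mGal over Δh = 1764.4 − 880.8 = 883.6 m
Equal Bouguer anomalies ⇒ Δg_obs + (0.3086 − 0.04193ρ)·Δh = 0
0.3086 − 0.04193ρ = −Δg_obs/Δh = 0.18809
ρ = (0.3086 − 0.18809) / 0.04193 = 2.87 g/cm³

2.87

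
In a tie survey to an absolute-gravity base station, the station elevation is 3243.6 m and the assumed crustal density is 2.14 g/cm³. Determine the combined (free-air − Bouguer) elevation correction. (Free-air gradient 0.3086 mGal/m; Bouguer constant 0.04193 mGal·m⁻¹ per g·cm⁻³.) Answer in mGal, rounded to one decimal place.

709.9

Combined gradient = 0.3086 − 0.04193 × 2.14 = 0.2188698 mGal/m
Combined elevation correction = 0.2188698 × 3243.6 = 709.9 mGal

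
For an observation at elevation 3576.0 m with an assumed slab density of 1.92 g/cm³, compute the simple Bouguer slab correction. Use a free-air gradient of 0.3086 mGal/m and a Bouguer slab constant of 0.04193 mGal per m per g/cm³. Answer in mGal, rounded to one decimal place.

Bouguer slab correction = 0.04193 × 1.92 × 3576.0 = 287.9 mGal

287.9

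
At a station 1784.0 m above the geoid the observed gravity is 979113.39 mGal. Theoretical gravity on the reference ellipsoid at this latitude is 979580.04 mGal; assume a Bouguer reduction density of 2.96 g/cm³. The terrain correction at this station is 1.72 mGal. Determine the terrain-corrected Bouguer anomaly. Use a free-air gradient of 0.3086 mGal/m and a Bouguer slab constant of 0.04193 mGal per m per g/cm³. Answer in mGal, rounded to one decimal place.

Free-air correction = 0.3086 × 1784.0 = 550.54 mGal
Free-air anomaly = 979113.39 − 979580.04 + (550.54) = 83.89 mGal
Bouguer slab correction = 0.04193 × 2.96 × 1784.0 = 221.42 mGal
Simple Bouguer anomaly = 83.89 − (221.42) = -137.53 mGal
Complete Bouguer anomaly = -137.53 + 1.72 = -135.81 mGal

-135.8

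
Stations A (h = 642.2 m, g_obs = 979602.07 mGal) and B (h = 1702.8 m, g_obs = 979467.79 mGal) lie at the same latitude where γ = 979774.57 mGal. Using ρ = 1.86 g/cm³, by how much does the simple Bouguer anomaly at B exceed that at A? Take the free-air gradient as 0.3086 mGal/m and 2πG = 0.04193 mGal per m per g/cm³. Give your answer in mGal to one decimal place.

110.3

Δg_SB(A) = 979602.07 − 979774.57 + 0.3086×642.2 − 0.04193×1.86×642.2 = -24.40 mGal
Δg_SB(B) = 979467.79 − 979774.57 + 0.3086×1702.8 − 0.04193×1.86×1702.8 = 85.90 mGal
Difference = 85.90 − (-24.40) = 110.30 mGal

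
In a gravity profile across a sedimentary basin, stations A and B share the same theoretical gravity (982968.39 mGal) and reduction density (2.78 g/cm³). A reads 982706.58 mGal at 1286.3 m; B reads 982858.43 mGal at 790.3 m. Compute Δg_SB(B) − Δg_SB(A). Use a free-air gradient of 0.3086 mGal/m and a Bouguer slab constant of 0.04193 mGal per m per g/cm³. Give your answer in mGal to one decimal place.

56.6

Δg_SB(A) = 982706.58 − 982968.39 + 0.3086×1286.3 − 0.04193×2.78×1286.3 = -14.80 mGal
Δg_SB(B) = 982858.43 − 982968.39 + 0.3086×790.3 − 0.04193×2.78×790.3 = 41.80 mGal
Difference = 41.80 − (-14.80) = 56.60 mGal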